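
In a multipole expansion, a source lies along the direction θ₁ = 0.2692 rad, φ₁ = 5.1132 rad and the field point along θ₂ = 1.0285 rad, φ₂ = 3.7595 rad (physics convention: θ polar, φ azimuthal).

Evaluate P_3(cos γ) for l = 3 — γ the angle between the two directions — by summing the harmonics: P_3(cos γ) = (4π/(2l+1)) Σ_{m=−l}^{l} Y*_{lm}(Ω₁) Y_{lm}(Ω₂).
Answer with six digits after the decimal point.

Term-by-term m-sum for l=3 (normalisation 4π/7 = 1.795196):
  m=-3: Y*=(-0.007323, 0.002826)  Y=(0.073190, 0.251751)  product (-0.001247, -0.001637)
  m=-2: Y*=(-0.048470, -0.050069)  Y=(0.127213, -0.365449)  product (-0.024464, 0.011344)
  m=-1: Y*=(0.122283, -0.288573)  Y=(-0.074867, 0.053212)  product (0.006201, 0.028112)
  m=+0: Y*=(0.592243, -0.000000)  Y=(-0.321288, 0.000000)  product (-0.190281, 0.000000)
  m=+1: Y*=(-0.122283, -0.288573)  Y=(0.074867, 0.053212)  product (0.006201, -0.028112)
  m=+2: Y*=(-0.048470, 0.050069)  Y=(0.127213, 0.365449)  product (-0.024464, -0.011344)
  m=+3: Y*=(0.007323, 0.002826)  Y=(-0.073190, 0.251751)  product (-0.001247, 0.001637)
Σ over m = (-0.229301, -0.000000); ×(4π/7) → (-0.411641, -0.000000). Real part: -0.411641

-0.411641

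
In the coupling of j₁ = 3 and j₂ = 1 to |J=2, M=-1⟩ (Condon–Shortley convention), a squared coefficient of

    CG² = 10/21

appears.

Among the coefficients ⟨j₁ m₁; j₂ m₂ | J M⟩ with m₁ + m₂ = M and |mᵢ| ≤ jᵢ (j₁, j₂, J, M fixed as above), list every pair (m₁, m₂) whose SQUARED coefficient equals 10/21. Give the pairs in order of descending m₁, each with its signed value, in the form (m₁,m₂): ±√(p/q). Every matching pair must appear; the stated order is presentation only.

Admissible pairs with m₁+m₂ = M = -1: (-2,1), (-1,0), (0,-1)
  (m₁,m₂)=(0,-1): CG² = 1/7, CG = +√(1/7)
  (m₁,m₂)=(-1,0): CG² = 8/21, CG = −√(8/21)
  (m₁,m₂)=(-2,1): CG² = 10/21, CG = +√(10/21)   ← matches the target
Pairs with CG² = 10/21: (-2,1): +√(10/21)

(-2,1): +√(10/21)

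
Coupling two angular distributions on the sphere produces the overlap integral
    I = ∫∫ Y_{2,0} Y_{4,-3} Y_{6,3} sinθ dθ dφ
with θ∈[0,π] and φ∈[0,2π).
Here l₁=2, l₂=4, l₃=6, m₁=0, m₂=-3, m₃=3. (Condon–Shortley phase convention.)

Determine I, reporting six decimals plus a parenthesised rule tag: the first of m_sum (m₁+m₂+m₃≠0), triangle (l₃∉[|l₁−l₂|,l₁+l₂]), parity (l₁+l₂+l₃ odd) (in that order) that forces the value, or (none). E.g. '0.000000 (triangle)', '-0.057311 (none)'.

m-sum 0 ✓  L=12 even ✓  2≤6≤6 ✓
Π(2lᵢ+1) = 5×9×13 = 585
triangle coeff Δ(2,4,6) = 1/6435
Σ_t [0,0]: t=0:+1/2304 = 1/2304
(3j)²=5/143 [(2 4 6; 0 0 0)], sign=+1
Σ_t [0,0]: t=0:+1/20160 = 1/20160
(3j)²=12/715 [(2 4 6; 0 -3 3)], sign=-1
⇒ 4πI² = 540/1573
I = (-1)√(540/1573/(4π)) = -0.16528277
No selection rule forces the value: the integral is nonzero (none).

-0.165283 (none)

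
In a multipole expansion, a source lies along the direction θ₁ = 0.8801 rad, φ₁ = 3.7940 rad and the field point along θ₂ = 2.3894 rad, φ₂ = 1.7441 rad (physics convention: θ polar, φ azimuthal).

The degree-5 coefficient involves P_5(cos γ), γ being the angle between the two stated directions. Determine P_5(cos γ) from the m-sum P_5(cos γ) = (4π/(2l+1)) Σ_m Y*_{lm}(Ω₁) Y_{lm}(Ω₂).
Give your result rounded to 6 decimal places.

Term-by-term m-sum for l=5 (normalisation 4π/11 = 1.142397):
  m=-5: Y*=+0.125372+0.015174i  Y=-0.052664-0.044745i  product -0.005924-0.006409i
  m=-4: Y*=-0.284457+0.167420i  Y=-0.179644+0.149240i  product +0.026115-0.072528i
  m=-3: Y*=+0.158394-0.389286i  Y=+0.208228+0.363753i  product +0.174586-0.023444i
  m=-2: Y*=+0.036690+0.134673i  Y=+0.325754-0.117659i  product +0.027797+0.039553i
  m=-1: Y*=+0.239891+0.183279i  Y=+0.018664+0.106614i  product -0.015063+0.028997i
  m=+0: Y*=-0.225959-0.000000i  Y=+0.376846+0.000000i  product -0.085151-0.000000i
  m=+1: Y*=-0.239891+0.183279i  Y=-0.018664+0.106614i  product -0.015063-0.028997i
  m=+2: Y*=+0.036690-0.134673i  Y=+0.325754+0.117659i  product +0.027797-0.039553i
  m=+3: Y*=-0.158394-0.389286i  Y=-0.208228+0.363753i  product +0.174586+0.023444i
  m=+4: Y*=-0.284457-0.167420i  Y=-0.179644-0.149240i  product +0.026115+0.072528i
  m=+5: Y*=-0.125372+0.015174i  Y=+0.052664-0.044745i  product -0.005924+0.006409i
Accumulated sum +0.329872-0.000000i; after 4π/(2l+1) scaling, +0.376845-0.000000i ⇒ P_5 = 0.376845

0.376845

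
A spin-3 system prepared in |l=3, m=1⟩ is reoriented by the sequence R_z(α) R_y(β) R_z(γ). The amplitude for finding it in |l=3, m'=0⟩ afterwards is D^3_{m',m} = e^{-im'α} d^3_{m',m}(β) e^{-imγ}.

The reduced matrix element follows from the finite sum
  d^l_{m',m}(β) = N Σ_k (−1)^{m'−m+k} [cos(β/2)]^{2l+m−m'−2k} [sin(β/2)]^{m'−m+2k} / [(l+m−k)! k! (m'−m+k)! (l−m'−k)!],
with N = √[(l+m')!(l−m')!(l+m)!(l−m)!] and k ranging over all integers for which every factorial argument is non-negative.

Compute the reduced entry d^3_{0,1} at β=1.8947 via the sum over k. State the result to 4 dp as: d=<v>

d=-0.2026

d^3_{0,1}(β=1.8947) via the finite sum:
Half-angle: c=0.583837, s=0.811871. N=√(6·6·24·2)=41.569219
k: max(0,(1)−(0))=1 … min(3+(1),3−(0))=3
  k=1: (−1)^0·41.5692/(12)·0.5838^5·0.8119^1 = +0.190781
  k=2: (−1)^1·41.5692/(4)·0.5838^3·0.8119^3 = -1.106744
  k=3: (−1)^2·41.5692/(12)·0.5838^1·0.8119^5 = +0.713375
d^3_{0,1}(1.8947) = +0.190781 -1.106744 +0.713375 = -0.202589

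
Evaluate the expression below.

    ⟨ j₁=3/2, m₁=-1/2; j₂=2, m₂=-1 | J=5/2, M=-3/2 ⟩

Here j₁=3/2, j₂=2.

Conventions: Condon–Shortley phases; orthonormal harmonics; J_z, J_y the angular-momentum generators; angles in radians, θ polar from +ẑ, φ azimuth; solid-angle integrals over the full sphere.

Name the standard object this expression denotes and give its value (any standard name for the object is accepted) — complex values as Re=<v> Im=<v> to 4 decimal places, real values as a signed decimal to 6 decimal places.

Clebsch–Gordan coefficient, +√(1/35) ≈ +0.169031

This is a Clebsch–Gordan (vector-coupling) coefficient.
triangle: 1!×2!×3!/7! = 12/5040
(j±m)!: 1!×2!×1!×3!×1!×4! = 288
prefactor² = (2J+1)×Δ×N² = 144/35
  k=0: +1/(0!×1!×2!×1!×0!×2!) = 1/4
  k=1: −1/(1!×0!×1!×0!×1!×3!) = -1/6
Σ = 1/12  ⇒  CG² = 144/35×(1/12)² = 1/35
CG = +√(1/35) = +0.169031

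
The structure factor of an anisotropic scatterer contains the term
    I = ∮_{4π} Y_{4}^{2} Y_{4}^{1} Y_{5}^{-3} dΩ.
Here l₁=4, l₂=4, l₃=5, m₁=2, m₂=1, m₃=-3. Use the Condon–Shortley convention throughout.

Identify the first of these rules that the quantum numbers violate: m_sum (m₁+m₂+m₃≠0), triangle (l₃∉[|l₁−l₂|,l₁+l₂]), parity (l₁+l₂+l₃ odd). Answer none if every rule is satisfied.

azimuthal sum: 2 + 1 − 3 = 0  ✓
0 ≤ 5 ≤ 8 (triangle on l)  ✓
L = 4 + 4 + 5 = 13 (odd)  ✗

parity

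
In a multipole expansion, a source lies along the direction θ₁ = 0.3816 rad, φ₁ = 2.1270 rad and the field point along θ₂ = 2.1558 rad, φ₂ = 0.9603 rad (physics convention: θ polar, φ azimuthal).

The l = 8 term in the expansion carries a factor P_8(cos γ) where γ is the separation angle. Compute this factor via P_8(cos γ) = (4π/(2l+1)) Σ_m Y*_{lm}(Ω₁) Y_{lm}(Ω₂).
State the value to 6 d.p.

Summing Y*_{l m}(θ₁,φ₁)·Y_{l m}(θ₂,φ₂) over m ∈ [−8, 8]; prefactor 4π/(2·8+1) = 0.739198:
  term(m=-8) = (-0.000023, 0.000002)   from Y*(Ω₁)=(-0.000050, -0.000184), Y(Ω₂)=(0.020541, -0.118540)
  term(m=-7) = (0.000186, -0.000576)   from Y*(Ω₁)=(-0.001298, 0.001388), Y(Ω₂)=(-0.288525, 0.135450)
  term(m=-6) = (0.004075, 0.003553)   from Y*(Ω₁)=(0.011740, 0.002326), Y(Ω₂)=(0.391730, 0.225011)
  term(m=-5) = (-0.013746, 0.006635)   from Y*(Ω₁)=(-0.018918, -0.050173), Y(Ω₂)=(-0.025333, -0.283530)
  term(m=-4) = (0.001150, 0.025203)   from Y*(Ω₁)=(-0.106194, 0.138533), Y(Ω₂)=(0.110585, -0.093071)
  term(m=-3) = (-0.136075, -0.050987)   from Y*(Ω₁)=(0.397441, 0.039000), Y(Ω₂)=(-0.351582, -0.093789)
  term(m=-2) = (0.015785, -0.016521)   from Y*(Ω₁)=(-0.251602, -0.509889), Y(Ω₂)=(0.013773, 0.037754)
  term(m=-1) = (-0.038793, -0.090716)   from Y*(Ω₁)=(-0.152936, 0.246006), Y(Ω₂)=(-0.195258, 0.279077)
  term(m=+0) = (-0.036236, -0.000000)   from Y*(Ω₁)=(-0.390484, -0.000000), Y(Ω₂)=(0.092799, 0.000000)
  term(m=+1) = (-0.038793, 0.090716)   from Y*(Ω₁)=(0.152936, 0.246006), Y(Ω₂)=(0.195258, 0.279077)
  term(m=+2) = (0.015785, 0.016521)   from Y*(Ω₁)=(-0.251602, 0.509889), Y(Ω₂)=(0.013773, -0.037754)
  term(m=+3) = (-0.136075, 0.050987)   from Y*(Ω₁)=(-0.397441, 0.039000), Y(Ω₂)=(0.351582, -0.093789)
  term(m=+4) = (0.001150, -0.025203)   from Y*(Ω₁)=(-0.106194, -0.138533), Y(Ω₂)=(0.110585, 0.093071)
  term(m=+5) = (-0.013746, -0.006635)   from Y*(Ω₁)=(0.018918, -0.050173), Y(Ω₂)=(0.025333, -0.283530)
  term(m=+6) = (0.004075, -0.003553)   from Y*(Ω₁)=(0.011740, -0.002326), Y(Ω₂)=(0.391730, -0.225011)
  term(m=+7) = (0.000186, 0.000576)   from Y*(Ω₁)=(0.001298, 0.001388), Y(Ω₂)=(0.288525, 0.135450)
  term(m=+8) = (-0.000023, -0.000002)   from Y*(Ω₁)=(-0.000050, 0.000184), Y(Ω₂)=(0.020541, 0.118540)
Accumulated sum (-0.371117, -0.000000); after 4π/(2l+1) scaling, (-0.274329, -0.000000) ⇒ P_8 = -0.274329

-0.274329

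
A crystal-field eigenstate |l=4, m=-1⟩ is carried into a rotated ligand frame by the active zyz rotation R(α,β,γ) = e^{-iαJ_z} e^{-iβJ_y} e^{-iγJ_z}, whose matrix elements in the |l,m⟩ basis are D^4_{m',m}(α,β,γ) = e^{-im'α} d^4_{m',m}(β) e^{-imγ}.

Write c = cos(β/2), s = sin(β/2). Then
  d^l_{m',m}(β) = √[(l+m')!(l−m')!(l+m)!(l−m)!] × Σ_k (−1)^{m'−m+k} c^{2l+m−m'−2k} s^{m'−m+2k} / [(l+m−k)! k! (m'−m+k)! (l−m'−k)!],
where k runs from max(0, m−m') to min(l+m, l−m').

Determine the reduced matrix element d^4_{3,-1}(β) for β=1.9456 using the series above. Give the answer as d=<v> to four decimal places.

d^4_{3,-1}(β=1.9456) via the finite sum:
With c≡cos(β/2)=0.562988 and s≡sin(β/2)=0.826465, N=[5040·1·6·120]^{1/2}=1904.940944
The bounds max(0,m−m')=0 and min(l+m,l−m')=1 give 2 terms
  k=0: (−1)^4·1904.9409/(144)·0.5630^4·0.8265^4 = +0.620030
  k=1: (−1)^5·1904.9409/(240)·0.5630^2·0.8265^6 = -0.801707
d^4_{3,-1}(1.9456) = +0.620030 -0.801707 = -0.181677

d=-0.1817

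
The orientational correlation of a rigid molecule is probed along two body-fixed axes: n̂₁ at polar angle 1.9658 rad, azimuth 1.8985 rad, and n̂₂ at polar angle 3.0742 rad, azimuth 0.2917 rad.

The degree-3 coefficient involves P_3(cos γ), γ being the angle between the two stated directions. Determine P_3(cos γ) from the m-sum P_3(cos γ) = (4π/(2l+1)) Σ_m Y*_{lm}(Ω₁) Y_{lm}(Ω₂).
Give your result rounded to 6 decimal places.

Summing Y*_{l m}(θ₁,φ₁)·Y_{l m}(θ₂,φ₂) over m ∈ [−3, 3]; prefactor 4π/(2·3+1) = 1.795196:
  m=-3: (0.273029, -0.181894) × (0.000082, -0.000098) = (0.000005, -0.000042)  (running Σ = (0.000005, -0.000042))
  m=-2: (0.265617, 0.204199) × (-0.003859, 0.002547) = (-0.001545, -0.000111)  (running Σ = (-0.001541, -0.000153))
  m=-1: (0.024925, -0.073316) × (0.082904, -0.024893) = (0.000241, -0.006699)  (running Σ = (-0.001299, -0.006852))
  m=0: (0.324484, -0.000000) × (-0.736216, 0.000000) = (-0.238891, 0.000000)  (running Σ = (-0.240190, -0.006852))
  m=1: (-0.024925, -0.073316) × (-0.082904, -0.024893) = (0.000241, 0.006699)  (running Σ = (-0.239949, -0.000153))
  m=2: (0.265617, -0.204199) × (-0.003859, -0.002547) = (-0.001545, 0.000111)  (running Σ = (-0.241494, -0.000042))
  m=3: (-0.273029, -0.181894) × (-0.000082, -0.000098) = (0.000005, 0.000042)  (running Σ = (-0.241489, -0.000000))
Σ over m = (-0.241489, -0.000000); ×(4π/7) → (-0.433521, -0.000000). Real part: -0.433521

-0.433521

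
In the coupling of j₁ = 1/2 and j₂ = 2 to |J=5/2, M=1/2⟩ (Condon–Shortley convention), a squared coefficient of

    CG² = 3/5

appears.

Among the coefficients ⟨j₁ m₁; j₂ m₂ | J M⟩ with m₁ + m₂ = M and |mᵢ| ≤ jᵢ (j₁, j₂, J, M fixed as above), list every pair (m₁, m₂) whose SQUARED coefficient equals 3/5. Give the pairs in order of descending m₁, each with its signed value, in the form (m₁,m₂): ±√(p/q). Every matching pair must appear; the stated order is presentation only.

(1/2,0): +√(3/5)

Admissible pairs with m₁+m₂ = M = 1/2: (-1/2,1), (1/2,0)
  (m₁,m₂)=(1/2,0): CG² = 3/5, CG = +√(3/5)   ← matches the target
  (m₁,m₂)=(-1/2,1): CG² = 2/5, CG = +√(2/5)
Pairs with CG² = 3/5: (1/2,0): +√(3/5)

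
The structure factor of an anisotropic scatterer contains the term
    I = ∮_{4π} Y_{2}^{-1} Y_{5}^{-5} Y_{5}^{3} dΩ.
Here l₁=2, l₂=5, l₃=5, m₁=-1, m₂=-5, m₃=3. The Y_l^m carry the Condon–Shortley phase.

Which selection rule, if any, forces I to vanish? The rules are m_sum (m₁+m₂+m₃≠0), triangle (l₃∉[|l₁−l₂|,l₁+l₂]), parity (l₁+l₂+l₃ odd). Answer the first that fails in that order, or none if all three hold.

m₁+m₂+m₃ = -1 − 5 + 3 = -3  ✗
triangle: |2−5|=3 ≤ l₃=5 ≤ 2+5=7
parity: l₁+l₂+l₃ = 12 is even

m_sum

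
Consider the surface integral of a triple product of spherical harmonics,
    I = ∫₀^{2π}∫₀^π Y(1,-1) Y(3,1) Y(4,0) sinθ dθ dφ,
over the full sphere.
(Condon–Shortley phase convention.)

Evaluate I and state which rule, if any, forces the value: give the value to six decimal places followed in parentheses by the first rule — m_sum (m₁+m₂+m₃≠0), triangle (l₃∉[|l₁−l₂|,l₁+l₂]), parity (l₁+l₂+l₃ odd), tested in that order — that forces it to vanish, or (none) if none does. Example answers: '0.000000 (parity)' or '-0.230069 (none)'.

Rules hold: Σm=0, L=8 even, 2≤4≤4.
N = 3·7·9 = 189
Δ = 0!·2!·6!/9! = 1/252
Racah Σ t=0..0: t=0:+1/36 = 1/36
⇒ 3j(1 3 4; 0 0 0)² = 4/63, sgn +1
Racah Σ t=0..0: t=0:+1/96 = 1/96
⇒ 3j(1 3 4; -1 1 0)² = 1/42, sgn +1
4πI² = N·(3j₀)²·(3jₘ)² = 2/7
I = +1·√(0.285714/4π) = 0.15078601
No selection rule forces the value: the integral is nonzero (none).

0.150786 (none)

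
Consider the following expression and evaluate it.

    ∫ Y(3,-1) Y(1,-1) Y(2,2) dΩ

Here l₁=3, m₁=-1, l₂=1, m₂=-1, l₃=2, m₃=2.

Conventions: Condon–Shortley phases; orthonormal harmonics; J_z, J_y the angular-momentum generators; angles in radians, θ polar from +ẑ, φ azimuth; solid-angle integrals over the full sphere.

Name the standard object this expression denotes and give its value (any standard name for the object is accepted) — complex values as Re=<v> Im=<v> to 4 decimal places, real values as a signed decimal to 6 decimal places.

This is a Gaunt coefficient — the integral of a triple product of spherical harmonics over the sphere.
Checks pass: Σm=0; 6 even; l₃=2∈[2,4].
(2·3+1)(2·1+1)(2·2+1) = 105
Δ: 2! 4! 0! / 7! → 1/105
sum: t=1:−1/4 = -1/4
3j²(3 1 2; 0 0 0) = Δ·Π!·Σ² = 3/35  (sign -1)
sum: t=0:+1/48 = 1/48
3j²(3 1 2; -1 -1 2) = Δ·Π!·Σ² = 1/105  (sign +1)
combine: 4πI² = 105·3/35·1/105 = 3/35
take √, sign -1: I = -0.08258890

Gaunt coefficient, -0.082589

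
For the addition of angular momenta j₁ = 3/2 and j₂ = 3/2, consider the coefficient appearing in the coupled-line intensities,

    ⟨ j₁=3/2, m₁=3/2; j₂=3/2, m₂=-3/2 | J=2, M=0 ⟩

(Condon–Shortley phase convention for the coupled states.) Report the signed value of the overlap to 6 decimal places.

√[5·1!2!2!/6! · 3!0!0!3!2!2!] = √(4)
  +(−1)^0/∏(0,1,0,0,2,2)! = 1/4  (running 1/4)
⟨..|..⟩ = √(4)·(1/4) = +0.500000

+√(1/4) = +0.500000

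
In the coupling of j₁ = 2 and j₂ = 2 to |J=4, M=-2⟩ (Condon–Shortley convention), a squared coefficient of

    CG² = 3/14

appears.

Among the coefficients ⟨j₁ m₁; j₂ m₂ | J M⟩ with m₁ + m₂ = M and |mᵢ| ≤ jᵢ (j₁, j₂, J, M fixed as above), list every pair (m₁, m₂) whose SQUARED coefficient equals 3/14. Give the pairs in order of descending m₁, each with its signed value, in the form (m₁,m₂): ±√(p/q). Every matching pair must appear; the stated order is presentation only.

Admissible pairs with m₁+m₂ = M = -2: (-2,0), (-1,-1), (0,-2)
  (m₁,m₂)=(0,-2): CG² = 3/14, CG = +√(3/14)   ← matches the target
  (m₁,m₂)=(-1,-1): CG² = 4/7, CG = +√(4/7)
  (m₁,m₂)=(-2,0): CG² = 3/14, CG = +√(3/14)   ← matches the target
Pairs with CG² = 3/14: (0,-2): +√(3/14); (-2,0): +√(3/14)

(0,-2): +√(3/14); (-2,0): +√(3/14)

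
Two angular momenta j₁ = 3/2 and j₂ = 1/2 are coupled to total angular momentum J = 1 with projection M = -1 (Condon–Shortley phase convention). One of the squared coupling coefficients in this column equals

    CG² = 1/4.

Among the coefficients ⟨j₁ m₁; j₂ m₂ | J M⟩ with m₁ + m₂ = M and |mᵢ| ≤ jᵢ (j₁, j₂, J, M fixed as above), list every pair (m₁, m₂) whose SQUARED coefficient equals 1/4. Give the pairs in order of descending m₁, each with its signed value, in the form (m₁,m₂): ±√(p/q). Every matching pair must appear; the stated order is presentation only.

Admissible pairs with m₁+m₂ = M = -1: (-3/2,1/2), (-1/2,-1/2)
  (m₁,m₂)=(-1/2,-1/2): CG² = 1/4, CG = +√(1/4)   ← matches the target
  (m₁,m₂)=(-3/2,1/2): CG² = 3/4, CG = −√(3/4)
Pairs with CG² = 1/4: (-1/2,-1/2): +√(1/4)

(-1/2,-1/2): +√(1/4)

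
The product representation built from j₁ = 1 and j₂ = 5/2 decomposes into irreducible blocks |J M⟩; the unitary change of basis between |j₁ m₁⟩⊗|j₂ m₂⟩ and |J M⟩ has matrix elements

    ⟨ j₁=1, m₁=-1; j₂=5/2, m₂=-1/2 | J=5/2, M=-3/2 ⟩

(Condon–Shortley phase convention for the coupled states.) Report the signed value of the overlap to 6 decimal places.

−√(16/35) ≈ -0.676123

triangle: 1!×1!×4!/7! = 24/5040
(j±m)!: 0!×2!×2!×3!×1!×4! = 576
prefactor² = (2J+1)×Δ×N² = 576/35
  k=1: −1/(1!×0!×1!×1!×0!×3!) = -1/6
Σ = -1/6  ⇒  CG² = 576/35×(-1/6)² = 16/35
CG = −√(16/35) = -0.676123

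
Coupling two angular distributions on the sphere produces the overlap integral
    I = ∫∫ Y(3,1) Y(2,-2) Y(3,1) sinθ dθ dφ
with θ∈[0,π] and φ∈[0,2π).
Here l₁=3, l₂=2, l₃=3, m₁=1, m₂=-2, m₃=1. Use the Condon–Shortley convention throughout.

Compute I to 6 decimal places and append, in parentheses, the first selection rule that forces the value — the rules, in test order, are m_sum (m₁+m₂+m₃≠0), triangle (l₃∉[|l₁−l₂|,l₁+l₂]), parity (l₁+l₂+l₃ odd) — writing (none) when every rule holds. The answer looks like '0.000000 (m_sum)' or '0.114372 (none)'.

Rules hold: Σm=0, L=8 even, 1≤3≤5.
N = 7·5·7 = 245
Δ = 2!·4!·2!/9! = 1/3780
Racah Σ t=0..2: t=0:+1/24 t=1:−1/4 t=2:+1/24 = -1/6
⇒ 3j(3 2 3; 0 0 0)² = 4/105, sgn +1
Racah Σ t=0..0: t=0:+1/16 = 1/16
⇒ 3j(3 2 3; 1 -2 1)² = 2/35, sgn +1
4πI² = N·(3j₀)²·(3jₘ)² = 8/15
I = +1·√(0.533333/4π) = 0.20601291
No selection rule forces the value: the integral is nonzero (none).

0.206013 (none)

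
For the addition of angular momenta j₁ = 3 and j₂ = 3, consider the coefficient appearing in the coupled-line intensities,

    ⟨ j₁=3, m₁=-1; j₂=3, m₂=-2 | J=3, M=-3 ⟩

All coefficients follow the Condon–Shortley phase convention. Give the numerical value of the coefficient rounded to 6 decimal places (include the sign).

√[7·3!3!3!/10! · 2!4!1!5!0!6!] = √(1728)
  +(−1)^1/∏(1,2,3,0,0,3)! = -1/72  (running -1/72)
⟨..|..⟩ = √(1728)·(-1/72) = -0.577350

−√(1/3) ≈ -0.577350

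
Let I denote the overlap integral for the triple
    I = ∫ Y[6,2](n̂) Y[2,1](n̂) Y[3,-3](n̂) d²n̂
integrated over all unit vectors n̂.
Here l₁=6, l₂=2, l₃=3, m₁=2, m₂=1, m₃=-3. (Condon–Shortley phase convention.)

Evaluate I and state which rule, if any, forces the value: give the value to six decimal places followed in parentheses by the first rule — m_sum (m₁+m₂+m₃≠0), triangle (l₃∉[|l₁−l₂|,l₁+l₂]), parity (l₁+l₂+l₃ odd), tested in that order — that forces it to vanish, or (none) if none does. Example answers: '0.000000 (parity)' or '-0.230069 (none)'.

|6−2|≤3≤6+2 violated ⇒ I = 0

0.000000 (triangle)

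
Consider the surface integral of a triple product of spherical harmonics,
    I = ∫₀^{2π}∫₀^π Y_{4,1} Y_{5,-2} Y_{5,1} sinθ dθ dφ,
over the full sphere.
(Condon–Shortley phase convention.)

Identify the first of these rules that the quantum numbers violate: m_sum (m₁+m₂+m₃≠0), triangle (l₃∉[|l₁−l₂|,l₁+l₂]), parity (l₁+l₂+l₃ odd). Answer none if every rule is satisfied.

none

m₁+m₂+m₃ = 1 − 2 + 1 = 0  ✓
triangle: |4−5|=1 ≤ l₃=5 ≤ 4+5=9  ✓
parity: l₁+l₂+l₃ = 14 is even  ✓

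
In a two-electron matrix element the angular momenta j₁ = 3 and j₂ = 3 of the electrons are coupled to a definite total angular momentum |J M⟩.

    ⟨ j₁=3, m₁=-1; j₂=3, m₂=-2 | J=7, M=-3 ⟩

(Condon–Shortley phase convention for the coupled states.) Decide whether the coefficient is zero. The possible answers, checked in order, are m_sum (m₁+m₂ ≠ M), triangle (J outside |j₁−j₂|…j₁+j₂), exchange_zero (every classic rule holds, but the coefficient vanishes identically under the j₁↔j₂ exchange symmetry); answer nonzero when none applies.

m-sum: m₁+m₂ = -1+(-2) = -3, M = -3  ✓
triangle: need |j₁−j₂| ≤ J ≤ j₁+j₂, i.e. J ∈ [0, 6]; J = 7 is outside ✗ ⇒ coefficient is 0

triangle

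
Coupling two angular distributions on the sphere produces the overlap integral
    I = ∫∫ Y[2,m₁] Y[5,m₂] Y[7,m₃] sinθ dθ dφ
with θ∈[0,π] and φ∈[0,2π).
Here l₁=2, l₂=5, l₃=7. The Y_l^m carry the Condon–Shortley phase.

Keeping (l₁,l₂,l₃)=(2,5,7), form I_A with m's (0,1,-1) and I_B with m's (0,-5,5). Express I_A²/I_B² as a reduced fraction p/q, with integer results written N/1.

70/11

Shared (l₁,l₂,l₃)=(2,5,7): N and (l;000)² cancel in I_A²/I_B².
A: Δ = 0!·4!·10!/15! = 1/15015; Racah Σ t=0..0: t=0:+1/69120 = 1/69120; ⇒ 3j(2 5 7; 0 1 -1)² = 4/143, sgn +1
B: Δ = 0!·4!·10!/15! = 1/15015; Racah Σ t=0..0: t=0:+1/14515200 = 1/14515200; ⇒ 3j(2 5 7; 0 -5 5)² = 2/455, sgn +1
I_A²/I_B² = (4/143)/(2/455) = 70/11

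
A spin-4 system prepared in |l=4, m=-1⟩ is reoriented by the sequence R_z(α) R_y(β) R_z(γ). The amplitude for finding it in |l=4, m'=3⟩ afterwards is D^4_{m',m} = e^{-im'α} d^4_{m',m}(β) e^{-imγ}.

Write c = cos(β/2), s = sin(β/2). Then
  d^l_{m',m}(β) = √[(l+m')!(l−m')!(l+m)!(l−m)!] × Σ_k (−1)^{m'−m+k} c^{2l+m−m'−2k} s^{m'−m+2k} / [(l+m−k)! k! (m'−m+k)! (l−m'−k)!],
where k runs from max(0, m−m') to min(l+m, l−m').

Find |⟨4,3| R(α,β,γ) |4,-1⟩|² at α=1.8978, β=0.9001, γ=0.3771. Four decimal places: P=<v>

P=0.0717

Split into d^4_{3,-1}(β=0.9001) × two z-phases.
c=cos(0.900100/2)=0.900425, s=sin(0.900100/2)=0.435011; N=√[5040·1·6·120]=1904.940944
The bounds max(0,m−m')=0 and min(l+m,l−m')=1 give 2 terms
  k=0: (−1)^4·1904.9409/(144)·0.9004^4·0.4350^4 = +0.311393
  k=1: (−1)^5·1904.9409/(240)·0.9004^2·0.4350^6 = -0.043608
d^4_{3,-1}(0.9001) = +0.311393 -0.043608 = +0.267785
|D^4_{3,-1}|² = |d^4_{3,-1}(β)|² = (+0.267785)² = 0.071709 (the z-rotation phases have unit modulus)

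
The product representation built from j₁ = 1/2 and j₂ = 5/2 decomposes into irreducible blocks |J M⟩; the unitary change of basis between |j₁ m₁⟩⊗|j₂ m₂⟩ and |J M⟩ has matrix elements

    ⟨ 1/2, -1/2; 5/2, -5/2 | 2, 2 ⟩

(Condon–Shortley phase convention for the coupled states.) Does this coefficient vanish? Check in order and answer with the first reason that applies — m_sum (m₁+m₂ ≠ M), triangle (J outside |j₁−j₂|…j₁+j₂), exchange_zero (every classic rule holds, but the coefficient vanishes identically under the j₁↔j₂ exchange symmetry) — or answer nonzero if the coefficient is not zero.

m-sum: m₁+m₂ = -1/2+(-5/2) = -3, M = 2  ✗ ⇒ coefficient is 0

m_sum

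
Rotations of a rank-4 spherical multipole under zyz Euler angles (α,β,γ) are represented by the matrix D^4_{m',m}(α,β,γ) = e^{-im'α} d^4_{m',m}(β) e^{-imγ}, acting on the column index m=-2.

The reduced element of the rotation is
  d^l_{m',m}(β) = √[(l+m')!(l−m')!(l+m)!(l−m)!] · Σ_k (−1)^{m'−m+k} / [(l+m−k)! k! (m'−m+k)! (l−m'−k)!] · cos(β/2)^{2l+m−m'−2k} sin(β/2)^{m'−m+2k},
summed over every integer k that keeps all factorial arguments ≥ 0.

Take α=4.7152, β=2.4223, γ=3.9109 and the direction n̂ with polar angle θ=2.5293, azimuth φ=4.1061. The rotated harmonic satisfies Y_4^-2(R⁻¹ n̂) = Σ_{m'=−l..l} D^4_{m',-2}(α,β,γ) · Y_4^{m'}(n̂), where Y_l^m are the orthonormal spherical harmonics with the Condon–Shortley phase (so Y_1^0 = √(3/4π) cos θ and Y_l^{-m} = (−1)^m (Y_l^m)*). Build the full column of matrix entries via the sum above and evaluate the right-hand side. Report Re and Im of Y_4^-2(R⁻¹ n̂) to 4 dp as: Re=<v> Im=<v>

Need the full column D^4_{m',-2} for m'=−4..4 at α=4.7152, β=2.4223, γ=3.9109.
cos(β/2)=0.351943, sin(β/2)=0.936021
d^4_{-4,-2}: single k=2 term ⇒ +0.008810;  D = +0.000184+0.008808i
d^4_{-3,-2}: k∈[1..2] ⇒ +0.002342 -0.049706 = -0.047363;  D = +0.047350-0.001125i
d^4_{-2,-2}: k∈[0..2] ⇒ +0.000235 -0.019980 +0.176654 = +0.156910;  D = -0.004167-0.156855i
d^4_{-1,-2}: k∈[0..2] ⇒ -0.002656 +0.093935 -0.442957 = -0.351678;  D = -0.351527+0.010328i
d^4_{0,-2}: k∈[0..2] ⇒ +0.015795 -0.297936 +0.790280 = +0.508139;  D = +0.016350+0.507876i
d^4_{1,-2}: k∈[0..2] ⇒ -0.062623 +0.664435 -0.939960 = -0.338147;  D = +0.337940-0.011830i
d^4_{2,-2}: k∈[0..2] ⇒ +0.176654 -0.999634 +0.589232 = -0.233748;  D = +0.008834+0.233581i
d^4_{3,-2}: k∈[0..1] ⇒ -0.351586 +0.828966 = +0.477380;  D = +0.476986-0.019383i
d^4_{4,-2}: single k=0 term ⇒ +0.440797;  D = +0.019136+0.440382i
Y_4^{m'}(θ=2.5293,φ=4.1061) and Σ D·Y over m':
  (+0.0002+0.0088i)·(-0.0364+0.0317i)  (+0.0473-0.0011i)·(-0.1885-0.0477i)  (-0.0042-0.1569i)·(-0.1429-0.3816i)  (-0.3515+0.0103i)·(+0.2140-0.3086i)  (+0.0163+0.5079i)·(-0.1475+0.0000i)  (+0.3379-0.0118i)·(-0.2140-0.3086i)  (+0.0088+0.2336i)·(-0.1429+0.3816i)  (+0.4770-0.0194i)·(+0.1885-0.0477i)  (+0.0191+0.4404i)·(-0.0364-0.0317i)
Y_4^-2(R⁻¹ n̂) = -0.207083-0.117403i

Re=-0.2071 Im=-0.1174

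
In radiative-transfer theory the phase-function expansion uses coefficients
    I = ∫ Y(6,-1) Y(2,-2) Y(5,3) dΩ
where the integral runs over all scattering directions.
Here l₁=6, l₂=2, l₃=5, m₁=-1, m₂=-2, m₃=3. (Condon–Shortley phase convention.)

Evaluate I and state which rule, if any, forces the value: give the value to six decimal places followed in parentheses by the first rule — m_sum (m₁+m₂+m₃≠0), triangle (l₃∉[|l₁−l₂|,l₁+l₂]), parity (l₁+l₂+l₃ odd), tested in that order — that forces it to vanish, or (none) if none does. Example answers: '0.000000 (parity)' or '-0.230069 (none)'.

0.000000 (parity)

L=13 odd ⇒ parity kills the (l;000) factor ⇒ I = 0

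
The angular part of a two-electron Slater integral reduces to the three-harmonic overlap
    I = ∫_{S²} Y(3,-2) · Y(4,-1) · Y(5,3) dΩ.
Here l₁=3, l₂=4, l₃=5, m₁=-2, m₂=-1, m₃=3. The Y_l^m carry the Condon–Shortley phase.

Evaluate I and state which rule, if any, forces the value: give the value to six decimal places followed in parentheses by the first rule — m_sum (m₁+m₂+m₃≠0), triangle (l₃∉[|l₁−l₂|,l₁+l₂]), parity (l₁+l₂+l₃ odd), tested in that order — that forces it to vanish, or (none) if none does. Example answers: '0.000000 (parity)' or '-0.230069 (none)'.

m-sum 0 ✓  L=12 even ✓  1≤5≤7 ✓
Π(2lᵢ+1) = 7×9×11 = 693
triangle coeff Δ(3,4,5) = 1/180180
Σ_t [0,2]: t=0:+1/576 t=1:−1/144 t=2:+1/576 = -1/288
(3j)²=20/1001 [(3 4 5; 0 0 0)], sign=+1
Σ_t [1,2]: t=1:−1/1152 t=2:+1/1440 = -1/5760
(3j)²=1/858 [(3 4 5; -2 -1 3)], sign=-1
⇒ 4πI² = 30/1859
I = (-1)√(30/1859/(4π)) = -0.03583571
No selection rule forces the value: the integral is nonzero (none).

-0.035836 (none)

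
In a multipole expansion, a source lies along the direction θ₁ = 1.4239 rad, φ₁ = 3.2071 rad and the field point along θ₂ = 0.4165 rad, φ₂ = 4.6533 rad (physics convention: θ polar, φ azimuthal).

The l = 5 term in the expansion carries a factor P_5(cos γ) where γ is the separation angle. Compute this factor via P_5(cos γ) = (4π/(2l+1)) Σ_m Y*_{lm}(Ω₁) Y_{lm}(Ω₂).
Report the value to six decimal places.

0.291730

Summing Y*_{l m}(θ₁,φ₁)·Y_{l m}(θ₂,φ₂) over m ∈ [−5, 5]; prefactor 4π/(2·5+1) = 1.142397:
  term(m=-5) = (0.001290, -0.001796)   from Y*(Ω₁)=(-0.416298, -0.141447), Y(Ω₂)=(-0.001465, 0.004812)
  term(m=-4) = (0.006497, 0.003536)   from Y*(Ω₁)=(0.198699, 0.053290), Y(Ω₂)=(0.034956, 0.008420)
  term(m=-3) = (0.014757, -0.037624)   from Y*(Ω₁)=(0.265112, 0.052782), Y(Ω₂)=(0.026365, -0.147168)
  term(m=-2) = (0.084262, 0.021443)   from Y*(Ω₁)=(-0.225199, -0.029674), Y(Ω₂)=(-0.380116, -0.045132)
  term(m=-1) = (0.014410, -0.115055)   from Y*(Ω₁)=(-0.224375, -0.014719), Y(Ω₂)=(-0.030453, 0.514775)
  term(m=+0) = (0.012932, 0.000000)   from Y*(Ω₁)=(0.231592, -0.000000), Y(Ω₂)=(0.055839, 0.000000)
  term(m=+1) = (0.014410, 0.115055)   from Y*(Ω₁)=(0.224375, -0.014719), Y(Ω₂)=(0.030453, 0.514775)
  term(m=+2) = (0.084262, -0.021443)   from Y*(Ω₁)=(-0.225199, 0.029674), Y(Ω₂)=(-0.380116, 0.045132)
  term(m=+3) = (0.014757, 0.037624)   from Y*(Ω₁)=(-0.265112, 0.052782), Y(Ω₂)=(-0.026365, -0.147168)
  term(m=+4) = (0.006497, -0.003536)   from Y*(Ω₁)=(0.198699, -0.053290), Y(Ω₂)=(0.034956, -0.008420)
  term(m=+5) = (0.001290, 0.001796)   from Y*(Ω₁)=(0.416298, -0.141447), Y(Ω₂)=(0.001465, 0.004812)
Accumulated sum (0.255366, 0.000000); after 4π/(2l+1) scaling, (0.291730, 0.000000) ⇒ P_5 = 0.291730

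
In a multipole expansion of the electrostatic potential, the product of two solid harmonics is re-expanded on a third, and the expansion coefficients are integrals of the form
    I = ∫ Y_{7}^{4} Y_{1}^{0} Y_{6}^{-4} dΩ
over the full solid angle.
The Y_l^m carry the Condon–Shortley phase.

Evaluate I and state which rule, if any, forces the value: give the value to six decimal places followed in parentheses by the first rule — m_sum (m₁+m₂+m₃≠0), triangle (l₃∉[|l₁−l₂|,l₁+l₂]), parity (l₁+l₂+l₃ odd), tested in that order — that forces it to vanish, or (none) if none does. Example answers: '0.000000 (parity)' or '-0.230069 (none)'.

0.201000 (none)

Rules hold: Σm=0, L=14 even, 6≤6≤8.
N = 15·3·13 = 585
Δ = 2!·12!·0!/15! = 1/1365
Racah Σ t=1..1: t=1:−1/518400 = -1/518400
⇒ 3j(7 1 6; 0 0 0)² = 7/195, sgn -1
Racah Σ t=1..1: t=1:−1/7257600 = -1/7257600
⇒ 3j(7 1 6; 4 0 -4)² = 11/455, sgn -1
4πI² = N·(3j₀)²·(3jₘ)² = 33/65
I = +1·√(0.507692/4π) = 0.20099968
No selection rule forces the value: the integral is nonzero (none).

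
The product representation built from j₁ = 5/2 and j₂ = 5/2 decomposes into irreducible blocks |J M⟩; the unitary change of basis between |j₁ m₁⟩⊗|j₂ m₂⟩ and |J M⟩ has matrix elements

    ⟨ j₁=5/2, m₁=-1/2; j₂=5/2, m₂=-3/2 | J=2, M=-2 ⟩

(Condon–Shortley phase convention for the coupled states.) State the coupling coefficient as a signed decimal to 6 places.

√[5·3!2!2!/8! · 2!3!1!4!0!4!] = √(144/7)
  +(−1)^1/∏(1,2,2,0,0,2)! = -1/8  (running -1/8)
⟨..|..⟩ = √(144/7)·(-1/8) = -0.566947

-0.566947  (= −√(9/28))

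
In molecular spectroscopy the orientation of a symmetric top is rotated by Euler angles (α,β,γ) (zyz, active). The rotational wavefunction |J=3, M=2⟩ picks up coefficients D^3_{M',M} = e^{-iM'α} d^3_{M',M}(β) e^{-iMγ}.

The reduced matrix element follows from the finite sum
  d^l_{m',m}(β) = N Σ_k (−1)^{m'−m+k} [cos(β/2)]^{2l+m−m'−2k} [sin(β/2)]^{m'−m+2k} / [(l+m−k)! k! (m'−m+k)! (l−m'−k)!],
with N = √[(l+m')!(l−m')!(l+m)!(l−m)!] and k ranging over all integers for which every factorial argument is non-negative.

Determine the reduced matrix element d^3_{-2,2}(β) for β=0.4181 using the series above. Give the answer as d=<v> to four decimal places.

d^3_{-2,2}(β=0.4181) via the finite sum:
With c≡cos(β/2)=0.978229 and s≡sin(β/2)=0.207531, N=[1·120·120·1]^{1/2}=120.000000
k∈{4,5} keeps every argument non-negative
  k=4: (−1)^0·120.0000/(24)·0.9782^2·0.2075^4 = +0.008875
  k=5: (−1)^1·120.0000/(120)·0.9782^0·0.2075^6 = -0.000080
d^3_{-2,2}(0.4181) = +0.008875 -0.000080 = +0.008795

d=0.0088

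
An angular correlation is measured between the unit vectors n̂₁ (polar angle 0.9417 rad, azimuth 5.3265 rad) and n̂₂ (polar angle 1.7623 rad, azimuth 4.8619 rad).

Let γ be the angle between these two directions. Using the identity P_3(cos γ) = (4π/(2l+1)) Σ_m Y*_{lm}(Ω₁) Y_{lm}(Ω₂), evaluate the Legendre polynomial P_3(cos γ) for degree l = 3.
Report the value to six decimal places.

-0.362804

Addition theorem: P_3(cos γ) = (4π/7) Σ_m Y*_{lm}(Ω₁) Y_{lm}(Ω₂), m = −3…3:
  m=-3: Y*=-0.21247 - 0.05915j  Y=-0.17118 - 0.35571j  product 0.01533 + 0.08570j
  m=-2: Y*=-0.13206 - 0.37030j  Y=0.17915 - 0.05523j  product -0.04411 - 0.05905j
  m=-1: Y*=0.11009 - 0.15615j  Y=-0.03870 - 0.25690j  product -0.04438 - 0.02224j
  m=+0: Y*=-0.27862 + 0.00000j  Y=0.20022 + 0.00000j  product -0.05578 + 0.00000j
  m=+1: Y*=-0.11009 - 0.15615j  Y=0.03870 - 0.25690j  product -0.04438 + 0.02224j
  m=+2: Y*=-0.13206 + 0.37030j  Y=0.17915 + 0.05523j  product -0.04411 + 0.05905j
  m=+3: Y*=0.21247 - 0.05915j  Y=0.17118 - 0.35571j  product 0.01533 - 0.08570j
Σ over m = -0.20210 + 0.00000j; ×(4π/7) → -0.36280 + 0.00000j. Real part: -0.362804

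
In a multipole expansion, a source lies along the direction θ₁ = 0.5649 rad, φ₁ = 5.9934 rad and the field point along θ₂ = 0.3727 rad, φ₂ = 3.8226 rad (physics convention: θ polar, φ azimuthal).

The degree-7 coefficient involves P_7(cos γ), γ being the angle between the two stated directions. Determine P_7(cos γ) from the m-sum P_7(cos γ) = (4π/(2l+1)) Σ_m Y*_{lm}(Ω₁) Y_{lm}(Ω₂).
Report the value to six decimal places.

0.216921

Summing Y*_{l m}(θ₁,φ₁)·Y_{l m}(θ₂,φ₂) over m ∈ [−7, 7]; prefactor 4π/(2·7+1) = 0.837758:
  m=-7: (-0.002784-0.005652i) × (-0.000023-0.000424i) = -0.000002+0.000001i  (running Σ = -0.000002+0.000001i)
  m=-6: (-0.006216-0.036671i) × (-0.002381+0.003291i) = +0.000135+0.000067i  (running Σ = +0.000133+0.000068i)
  m=-5: (+0.016228-0.132496i) × (+0.023306-0.006286i) = -0.000455-0.003190i  (running Σ = -0.000322-0.003122i)
  m=-4: (+0.127805-0.292729i) × (-0.090903-0.040329i) = -0.023423+0.021456i  (running Σ = -0.023745+0.018334i)
  m=-3: (+0.314312-0.372075i) × (+0.129608+0.253750i) = +0.135151+0.031533i  (running Σ = +0.111406+0.049867i)
  m=-2: (+0.294892-0.193023i) × (+0.108837-0.513699i) = -0.067061-0.172494i  (running Σ = +0.044346-0.122627i)
  m=-1: (-0.159061+0.047429i) × (-0.354980+0.287650i) = +0.042821-0.062590i  (running Σ = +0.087166-0.185217i)
  m=0: (-0.416088-0.000000i) × (-0.203316+0.000000i) = +0.084597+0.000000i  (running Σ = +0.171764-0.185217i)
  m=1: (+0.159061+0.047429i) × (+0.354980+0.287650i) = +0.042821+0.062590i  (running Σ = +0.214584-0.122627i)
  m=2: (+0.294892+0.193023i) × (+0.108837+0.513699i) = -0.067061+0.172494i  (running Σ = +0.147523+0.049867i)
  m=3: (-0.314312-0.372075i) × (-0.129608+0.253750i) = +0.135151-0.031533i  (running Σ = +0.282675+0.018334i)
  m=4: (+0.127805+0.292729i) × (-0.090903+0.040329i) = -0.023423-0.021456i  (running Σ = +0.259251-0.003122i)
  m=5: (-0.016228-0.132496i) × (-0.023306-0.006286i) = -0.000455+0.003190i  (running Σ = +0.258797+0.000068i)
  m=6: (-0.006216+0.036671i) × (-0.002381-0.003291i) = +0.000135-0.000067i  (running Σ = +0.258932+0.000001i)
  m=7: (+0.002784-0.005652i) × (+0.000023-0.000424i) = -0.000002-0.000001i  (running Σ = +0.258930+0.000000i)
Σ over m = +0.258930+0.000000i; ×(4π/15) → +0.216921+0.000000i. Real part: 0.216921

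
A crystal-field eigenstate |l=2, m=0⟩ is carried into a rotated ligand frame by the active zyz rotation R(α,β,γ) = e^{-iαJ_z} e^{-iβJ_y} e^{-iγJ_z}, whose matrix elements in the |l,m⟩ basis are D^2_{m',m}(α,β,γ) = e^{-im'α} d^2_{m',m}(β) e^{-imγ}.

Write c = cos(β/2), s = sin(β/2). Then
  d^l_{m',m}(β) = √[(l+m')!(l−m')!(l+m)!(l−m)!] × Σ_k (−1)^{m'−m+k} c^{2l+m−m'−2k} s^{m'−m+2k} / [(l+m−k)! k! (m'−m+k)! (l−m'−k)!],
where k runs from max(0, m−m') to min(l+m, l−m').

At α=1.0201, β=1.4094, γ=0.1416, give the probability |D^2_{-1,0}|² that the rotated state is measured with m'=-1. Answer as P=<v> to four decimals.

Split into d^2_{-1,0}(β=1.4094) × two z-phases.
With c≡cos(β/2)=0.761806 and s≡sin(β/2)=0.647805, N=[1·6·2·2]^{1/2}=4.898979
Admissible k: 1..2 (factorial args all ≥0)
  k=1: (−1)^0·4.8990/(2)·0.7618^3·0.6478^1 = +0.701541
  k=2: (−1)^1·4.8990/(2)·0.7618^1·0.6478^3 = -0.507287
d^2_{-1,0}(1.4094) = +0.701541 -0.507287 = +0.194254
|D^2_{-1,0}|² = |d^2_{-1,0}(β)|² = (+0.194254)² = 0.037735 (the z-rotation phases have unit modulus)

P=0.0377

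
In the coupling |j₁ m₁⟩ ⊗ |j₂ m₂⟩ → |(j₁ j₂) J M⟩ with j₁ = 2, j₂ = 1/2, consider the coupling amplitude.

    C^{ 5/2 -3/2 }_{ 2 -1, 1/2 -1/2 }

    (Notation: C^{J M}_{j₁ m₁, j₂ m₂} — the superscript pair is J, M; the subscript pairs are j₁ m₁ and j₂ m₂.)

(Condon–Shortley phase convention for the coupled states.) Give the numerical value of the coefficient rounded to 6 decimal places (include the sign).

+√(4/5) ≈ +0.894427

triangle: 0!×4!×1!/6! = 24/720
(j±m)!: 1!×3!×0!×1!×1!×4! = 144
prefactor² = (2J+1)×Δ×N² = 144/5
  k=0: +1/(0!×0!×3!×0!×1!×1!) = 1/6
Σ = 1/6  ⇒  CG² = 144/5×(1/6)² = 4/5
CG = +√(4/5) = +0.894427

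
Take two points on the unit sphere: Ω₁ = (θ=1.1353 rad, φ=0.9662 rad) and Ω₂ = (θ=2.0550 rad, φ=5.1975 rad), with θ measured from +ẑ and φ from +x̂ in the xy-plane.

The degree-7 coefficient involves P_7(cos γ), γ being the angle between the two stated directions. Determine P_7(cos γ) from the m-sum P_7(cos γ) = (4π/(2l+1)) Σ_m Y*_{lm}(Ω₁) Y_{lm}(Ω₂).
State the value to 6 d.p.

-0.315793

Summing Y*_{l m}(θ₁,φ₁)·Y_{l m}(θ₂,φ₂) over m ∈ [−7, 7]; prefactor 4π/(2·7+1) = 0.837758:
  m=-7: Y*=(0.223352, 0.116341)  Y=(0.053484, 0.205864)  product (-0.012005, 0.052203)
  m=-6: Y*=(0.387672, -0.204785)  Y=(-0.407476, -0.095806)  product (-0.177587, 0.046303)
  m=-5: Y*=(0.034943, -0.293220)  Y=(0.237651, -0.273136)  product (-0.071785, -0.079228)
  m=-4: Y*=(0.107657, 0.095035)  Y=(-0.013857, -0.035763)  product (0.001907, -0.005167)
  m=-3: Y*=(0.337474, -0.083657)  Y=(0.349474, 0.040532)  product (0.121329, -0.015557)
  m=-2: Y*=(0.000906, -0.002395)  Y=(-0.068399, 0.099856)  product (0.000177, 0.000254)
  m=-1: Y*=(0.189807, 0.274722)  Y=(0.141703, 0.268822)  product (-0.046955, 0.089953)
  m=+0: Y*=(0.044038, -0.000000)  Y=(-0.161572, 0.000000)  product (-0.007115, 0.000000)
  m=+1: Y*=(-0.189807, 0.274722)  Y=(-0.141703, 0.268822)  product (-0.046955, -0.089953)
  m=+2: Y*=(0.000906, 0.002395)  Y=(-0.068399, -0.099856)  product (0.000177, -0.000254)
  m=+3: Y*=(-0.337474, -0.083657)  Y=(-0.349474, 0.040532)  product (0.121329, 0.015557)
  m=+4: Y*=(0.107657, -0.095035)  Y=(-0.013857, 0.035763)  product (0.001907, 0.005167)
  m=+5: Y*=(-0.034943, -0.293220)  Y=(-0.237651, -0.273136)  product (-0.071785, 0.079228)
  m=+6: Y*=(0.387672, 0.204785)  Y=(-0.407476, 0.095806)  product (-0.177587, -0.046303)
  m=+7: Y*=(-0.223352, 0.116341)  Y=(-0.053484, 0.205864)  product (-0.012005, -0.052203)
Σ over m = (-0.376951, 0.000000); ×(4π/15) → (-0.315793, 0.000000). Real part: -0.315793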